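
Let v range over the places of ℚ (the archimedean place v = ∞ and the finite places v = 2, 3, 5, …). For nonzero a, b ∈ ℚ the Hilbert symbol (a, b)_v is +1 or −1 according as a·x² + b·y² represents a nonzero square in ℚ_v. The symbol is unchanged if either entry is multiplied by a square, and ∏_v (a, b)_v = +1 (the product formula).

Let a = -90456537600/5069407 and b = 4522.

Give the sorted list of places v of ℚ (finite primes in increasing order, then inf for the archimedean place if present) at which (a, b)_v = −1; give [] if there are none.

Mod squares: a ≡ -38038, b ≡ 4522. Check v ∈ {∞, 2, 3, 5, 7, 11, 13, 17, 19, 23, 37}.
v=11: a=11^1·(≡6), b=11^0·(≡1) mod 11; (6|11)=-1, (1|11)=+1; (−1)^{1·0·5}·(-1)^0·(+1)^1 = +1.
v=17: a=17^2·(≡1), b=17^1·(≡11) mod 17; (1|17)=+1, (11|17)=-1; (−1)^{2·1·8}·(+1)^1·(-1)^2 = +1.
v=7: a=7^-1·(≡6), b=7^1·(≡2) mod 7; (6|7)=-1, (2|7)=+1; (−1)^{-1·1·3}·(-1)^1·(+1)^-1 = +1.
v=5: a=5^2·(≡3), b=5^0·(≡2) mod 5; (3|5)=-1, (2|5)=-1; (−1)^{2·0·2}·(-1)^0·(-1)^2 = +1.
v=19: a=19^1·(≡3), b=19^1·(≡10) mod 19; (3|19)=-1, (10|19)=-1; (−1)^{1·1·9}·(-1)^1·(-1)^1 = -1.
v=37: a=37^-2·(≡31), b=37^0·(≡8) mod 37; (31|37)=-1, (8|37)=-1; (−1)^{-2·0·18}·(-1)^0·(-1)^-2 = +1.
v=∞: -38038 < 0 and 4522 > 0  ⇒  (a,b)_∞ = +1.
v=13: a=13^1·(≡1), b=13^0·(≡11) mod 13; (1|13)=+1, (11|13)=-1; (−1)^{1·0·6}·(+1)^0·(-1)^1 = -1.
v=3: a=3^2·(≡2), b=3^0·(≡1) mod 3; (2|3)=-1, (1|3)=+1; (−1)^{2·0·1}·(-1)^0·(+1)^2 = +1.
v=2: v_2(a)=9, v_2(b)=1; units ≡ 5, 5 (mod 8); ε·ε+αω+βω = 0·0+9·1+1·1 ≡ 0  ⇒  (a,b)_2 = +1.
v=23: a=23^-2·(≡9), b=23^0·(≡14) mod 23; (9|23)=+1, (14|23)=-1; (−1)^{-2·0·11}·(+1)^0·(-1)^-2 = +1.
|Ram(-38038, 4522)| = 2, even; anisotropic at {13, 19}.

[13, 19]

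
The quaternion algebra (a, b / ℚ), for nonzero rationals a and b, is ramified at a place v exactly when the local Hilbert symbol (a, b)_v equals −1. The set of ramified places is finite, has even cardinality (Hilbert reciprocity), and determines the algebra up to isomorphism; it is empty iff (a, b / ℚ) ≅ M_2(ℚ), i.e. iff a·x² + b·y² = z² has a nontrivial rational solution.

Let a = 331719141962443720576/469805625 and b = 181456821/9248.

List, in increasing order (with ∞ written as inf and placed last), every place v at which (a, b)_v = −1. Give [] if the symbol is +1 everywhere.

Mod squares: a ≡ 79534, b ≡ 238602. Check v ∈ {∞, 2, 3, 5, 7, 13, 17, 19, 23, 29}.
v=17: a=17^-4·(≡1), b=17^-2·(≡3) mod 17; (1|17)=+1, (3|17)=-1; (−1)^{-4·-2·8}·(+1)^-2·(-1)^-4 = +1.
v=23: a=23^3·(≡13), b=23^1·(≡18) mod 23; (13|23)=+1, (18|23)=+1; (−1)^{3·1·11}·(+1)^1·(+1)^3 = -1.
v=7: a=7^5·(≡1), b=7^1·(≡3) mod 7; (1|7)=+1, (3|7)=-1; (−1)^{5·1·3}·(+1)^1·(-1)^5 = +1.
v=13: a=13^3·(≡8), b=13^3·(≡6) mod 13; (8|13)=-1, (6|13)=-1; (−1)^{3·3·6}·(-1)^3·(-1)^3 = +1.
v=∞: 79534 > 0 and 238602 > 0  ⇒  (a,b)_∞ = +1.
v=2: v_2(a)=7, v_2(b)=-5; units ≡ 7, 5 (mod 8); ε·ε+αω+βω = 1·0+7·1+-5·0 ≡ 1  ⇒  (a,b)_2 = -1.
v=29: a=29^2·(≡22), b=29^0·(≡12) mod 29; (22|29)=+1, (12|29)=-1; (−1)^{2·0·14}·(+1)^0·(-1)^2 = +1.
v=19: a=19^3·(≡5), b=19^1·(≡2) mod 19; (5|19)=+1, (2|19)=-1; (−1)^{3·1·9}·(+1)^1·(-1)^3 = +1.
v=3: a=3^-2·(≡1), b=3^3·(≡1) mod 3; (1|3)=+1, (1|3)=+1; (−1)^{-2·3·1}·(+1)^3·(+1)^-2 = +1.
v=5: a=5^-4·(≡4), b=5^0·(≡2) mod 5; (4|5)=+1, (2|5)=-1; (−1)^{-4·0·2}·(+1)^0·(-1)^-4 = +1.
Ram(79534, 238602) = {2, 23}; no ℚ_2-point on the conic.

[2, 23]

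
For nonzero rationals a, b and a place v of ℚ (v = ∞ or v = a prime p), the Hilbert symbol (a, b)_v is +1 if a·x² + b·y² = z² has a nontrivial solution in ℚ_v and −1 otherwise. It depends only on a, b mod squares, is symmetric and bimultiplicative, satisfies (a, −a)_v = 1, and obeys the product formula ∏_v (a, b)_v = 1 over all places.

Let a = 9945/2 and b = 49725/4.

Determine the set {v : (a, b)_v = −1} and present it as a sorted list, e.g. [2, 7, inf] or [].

[2, 17]

(a, b) ≡ (2210, 221) mod (ℚ^×)²; places V = {2, 3, 5, 13, 17, ∞}.
(a,b)_3: α=2, u≡2; β=2, v≡2 (mod 3); (2|3)=-1, (2|3)=-1; sign (−1)^0·-1^2·-1^2 = +1.
(a,b)_13: α=1, u≡12; β=1, v≡4 (mod 13); (12|13)=+1, (4|13)=+1; sign (−1)^0·+1^1·+1^1 = +1.
(a,b)_17: α=1, u≡12; β=1, v≡13 (mod 17); (12|17)=-1, (13|17)=+1; sign (−1)^0·-1^1·+1^1 = -1.
(a,b)_2: α=-1, β=-2; u≡1, v≡5 (mod 8); ε(u)ε(v)=0·0, αω(v)=-1·1, βω(u)=-2·0; sum ≡ 1  ⇒  -1.
(a,b)_5: α=1, u≡2; β=2, v≡1 (mod 5); (2|5)=-1, (1|5)=+1; sign (−1)^0·-1^2·+1^1 = +1.
(a,b)_∞: sgn(2210)=+, sgn(221)=+, so +1.
Ram(2210, 221) = {2, 17}; no ℚ_2-point on the conic.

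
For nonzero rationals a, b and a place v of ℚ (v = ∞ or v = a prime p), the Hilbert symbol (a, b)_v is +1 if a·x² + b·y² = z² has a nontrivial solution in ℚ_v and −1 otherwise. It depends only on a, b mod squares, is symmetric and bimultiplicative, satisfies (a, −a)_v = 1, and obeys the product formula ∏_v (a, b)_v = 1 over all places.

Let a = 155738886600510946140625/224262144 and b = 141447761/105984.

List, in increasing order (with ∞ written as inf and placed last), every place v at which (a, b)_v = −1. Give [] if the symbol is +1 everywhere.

(a, b) ≡ (13357342, 785726) mod (ℚ^×)²; places V = {2, 3, 5, 7, 13, 17, 19, 23, 29, 31, ∞}.
(a,b)_5: α=6, u≡2; β=0, v≡4 (mod 5); (2|5)=-1, (4|5)=+1; sign (−1)^0·-1^0·+1^6 = +1.
(a,b)_7: α=6, u≡3; β=2, v≡2 (mod 7); (3|7)=-1, (2|7)=+1; sign (−1)^0·-1^2·+1^6 = +1.
(a,b)_17: α=1, u≡10; β=0, v≡10 (mod 17); (10|17)=-1, (10|17)=-1; sign (−1)^0·-1^0·-1^1 = -1.
(a,b)_13: α=0, u≡11; β=2, v≡2 (mod 13); (11|13)=-1, (2|13)=-1; sign (−1)^0·-1^2·-1^0 = +1.
(a,b)_3: α=-2, u≡1; β=-2, v≡2 (mod 3); (1|3)=+1, (2|3)=-1; sign (−1)^0·+1^-2·-1^-2 = +1.
(a,b)_19: α=3, u≡12; β=1, v≡10 (mod 19); (12|19)=-1, (10|19)=-1; sign (−1)^1·-1^1·-1^3 = -1.
(a,b)_29: α=3, u≡6; β=1, v≡8 (mod 29); (6|29)=+1, (8|29)=-1; sign (−1)^0·+1^1·-1^3 = -1.
(a,b)_31: α=3, u≡22; β=1, v≡18 (mod 31); (22|31)=-1, (18|31)=+1; sign (−1)^1·-1^1·+1^3 = +1.
(a,b)_∞: sgn(13357342)=+, sgn(785726)=+, so +1.
(a,b)_23: α=-3, u≡13; β=-1, v≡22 (mod 23); (13|23)=+1, (22|23)=-1; sign (−1)^1·+1^-1·-1^-3 = +1.
(a,b)_2: α=-11, β=-9; u≡7, v≡7 (mod 8); ε(u)ε(v)=1·1, αω(v)=-11·0, βω(u)=-9·0; sum ≡ 1  ⇒  -1.
|Ram(13357342, 785726)| = 4, even; anisotropic at {2, 17, 19, 29}.

[2, 17, 19, 29]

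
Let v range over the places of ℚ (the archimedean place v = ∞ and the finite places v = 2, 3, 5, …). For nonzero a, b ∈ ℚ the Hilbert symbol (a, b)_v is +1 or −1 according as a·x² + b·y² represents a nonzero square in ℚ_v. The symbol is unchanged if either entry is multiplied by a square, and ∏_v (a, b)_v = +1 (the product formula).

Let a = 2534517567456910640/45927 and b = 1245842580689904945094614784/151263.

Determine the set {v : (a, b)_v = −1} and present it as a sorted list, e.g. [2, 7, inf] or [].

[5, 7, 19, 29, 31, 37]

Mod squares: a ≡ 243318845, b ≡ 48433. Check v ∈ {∞, 2, 3, 5, 7, 11, 17, 19, 23, 29, 31, 37}.
v=23: a=23^0·(≡5), b=23^2·(≡16) mod 23; (5|23)=-1, (16|23)=+1; (−1)^{0·2·11}·(-1)^2·(+1)^0 = +1.
v=37: a=37^1·(≡10), b=37^1·(≡6) mod 37; (10|37)=+1, (6|37)=-1; (−1)^{1·1·18}·(+1)^1·(-1)^1 = -1.
v=31: a=31^1·(≡17), b=31^2·(≡15) mod 31; (17|31)=-1, (15|31)=-1; (−1)^{1·2·15}·(-1)^2·(-1)^1 = -1.
v=29: a=29^1·(≡1), b=29^2·(≡12) mod 29; (1|29)=+1, (12|29)=-1; (−1)^{1·2·14}·(+1)^2·(-1)^1 = -1.
v=2: v_2(a)=4, v_2(b)=8; units ≡ 5, 1 (mod 8); ε·ε+αω+βω = 0·0+4·0+8·1 ≡ 0  ⇒  (a,b)_2 = +1.
v=17: a=17^2·(≡4), b=17^3·(≡7) mod 17; (4|17)=+1, (7|17)=-1; (−1)^{2·3·8}·(+1)^3·(-1)^2 = +1.
v=5: a=5^1·(≡4), b=5^0·(≡3) mod 5; (4|5)=+1, (3|5)=-1; (−1)^{1·0·2}·(+1)^0·(-1)^1 = -1.
v=7: a=7^-1·(≡5), b=7^-5·(≡3) mod 7; (5|7)=-1, (3|7)=-1; (−1)^{-1·-5·3}·(-1)^-5·(-1)^-1 = -1.
v=11: a=11^3·(≡10), b=11^3·(≡1) mod 11; (10|11)=-1, (1|11)=+1; (−1)^{3·3·5}·(-1)^3·(+1)^3 = +1.
v=∞: 243318845 > 0 and 48433 > 0  ⇒  (a,b)_∞ = +1.
v=3: a=3^-8·(≡2), b=3^-2·(≡1) mod 3; (2|3)=-1, (1|3)=+1; (−1)^{-8·-2·1}·(-1)^-2·(+1)^-8 = +1.
v=19: a=19^5·(≡14), b=19^6·(≡13) mod 19; (14|19)=-1, (13|19)=-1; (−1)^{5·6·9}·(-1)^6·(-1)^5 = -1.
(243318845, 48433 / ℚ) ramifies at {5, 7, 19, 29, 31, 37}: a division algebra.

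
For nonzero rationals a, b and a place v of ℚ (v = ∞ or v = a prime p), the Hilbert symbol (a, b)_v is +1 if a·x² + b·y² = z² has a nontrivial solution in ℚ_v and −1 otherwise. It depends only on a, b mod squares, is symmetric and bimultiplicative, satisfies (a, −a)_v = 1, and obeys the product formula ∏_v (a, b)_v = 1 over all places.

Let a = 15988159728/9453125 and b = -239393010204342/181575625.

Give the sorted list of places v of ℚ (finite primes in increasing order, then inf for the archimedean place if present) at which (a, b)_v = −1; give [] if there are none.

Mod squares: a ≡ 2635, b ≡ -102. Check v ∈ {∞, 2, 3, 5, 7, 11, 17, 19, 31}.
v=7: a=7^0·(≡3), b=7^-4·(≡5) mod 7; (3|7)=-1, (5|7)=-1; (−1)^{0·-4·3}·(-1)^-4·(-1)^0 = +1.
v=∞: 2635 > 0 and -102 < 0  ⇒  (a,b)_∞ = +1.
v=5: a=5^-7·(≡3), b=5^-4·(≡3) mod 5; (3|5)=-1, (3|5)=-1; (−1)^{-7·-4·2}·(-1)^-4·(-1)^-7 = -1.
v=31: a=31^1·(≡21), b=31^2·(≡21) mod 31; (21|31)=-1, (21|31)=-1; (−1)^{1·2·15}·(-1)^2·(-1)^1 = -1.
v=19: a=19^0·(≡10), b=19^2·(≡14) mod 19; (10|19)=-1, (14|19)=-1; (−1)^{0·2·9}·(-1)^2·(-1)^0 = +1.
v=2: v_2(a)=4, v_2(b)=1; units ≡ 3, 5 (mod 8); ε·ε+αω+βω = 1·0+4·1+1·1 ≡ 1  ⇒  (a,b)_2 = -1.
v=17: a=17^3·(≡16), b=17^5·(≡7) mod 17; (16|17)=+1, (7|17)=-1; (−1)^{3·5·8}·(+1)^5·(-1)^3 = -1.
v=3: a=3^8·(≡1), b=3^5·(≡2) mod 3; (1|3)=+1, (2|3)=-1; (−1)^{8·5·1}·(+1)^5·(-1)^8 = +1.
v=11: a=11^-2·(≡8), b=11^-2·(≡10) mod 11; (8|11)=-1, (10|11)=-1; (−1)^{-2·-2·5}·(-1)^-2·(-1)^-2 = +1.
Ram(2635, -102) = {2, 5, 17, 31}; no ℚ_2-point on the conic.

[2, 5, 17, 31]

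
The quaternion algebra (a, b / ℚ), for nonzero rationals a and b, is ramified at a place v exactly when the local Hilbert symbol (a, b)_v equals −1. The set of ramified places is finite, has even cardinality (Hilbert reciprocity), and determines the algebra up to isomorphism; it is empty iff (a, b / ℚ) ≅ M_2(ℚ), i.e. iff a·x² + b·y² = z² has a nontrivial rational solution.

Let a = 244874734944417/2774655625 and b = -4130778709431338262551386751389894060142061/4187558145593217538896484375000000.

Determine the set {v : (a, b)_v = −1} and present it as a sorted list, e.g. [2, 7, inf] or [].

[11, 13, 19, 31]

Mod squares: a ≡ 57, b ≡ -51294243. Check v ∈ {∞, 2, 3, 5, 7, 11, 13, 17, 19, 23, 29, 31, 41, 43}.
v=3: a=3^5·(≡1), b=3^33·(≡2) mod 3; (1|3)=+1, (2|3)=-1; (−1)^{5·33·1}·(+1)^33·(-1)^5 = +1.
v=∞: 57 > 0 and -51294243 < 0  ⇒  (a,b)_∞ = +1.
v=2: v_2(a)=0, v_2(b)=-6; units ≡ 1, 5 (mod 8); ε·ε+αω+βω = 0·0+0·1+-6·0 ≡ 0  ⇒  (a,b)_2 = +1.
v=41: a=41^0·(≡1), b=41^-2·(≡37) mod 41; (1|41)=+1, (37|41)=+1; (−1)^{0·-2·20}·(+1)^-2·(+1)^0 = +1.
v=13: a=13^0·(≡6), b=13^1·(≡4) mod 13; (6|13)=-1, (4|13)=+1; (−1)^{0·1·6}·(-1)^1·(+1)^0 = -1.
v=23: a=23^2·(≡15), b=23^6·(≡2) mod 23; (15|23)=-1, (2|23)=+1; (−1)^{2·6·11}·(-1)^6·(+1)^2 = +1.
v=29: a=29^0·(≡4), b=29^1·(≡1) mod 29; (4|29)=+1, (1|29)=+1; (−1)^{0·1·14}·(+1)^1·(+1)^0 = +1.
v=5: a=5^-4·(≡3), b=5^-16·(≡2) mod 5; (3|5)=-1, (2|5)=-1; (−1)^{-4·-16·2}·(-1)^-16·(-1)^-4 = +1.
v=11: a=11^0·(≡10), b=11^3·(≡2) mod 11; (10|11)=-1, (2|11)=-1; (−1)^{0·3·5}·(-1)^3·(-1)^0 = -1.
v=19: a=19^3·(≡10), b=19^9·(≡3) mod 19; (10|19)=-1, (3|19)=-1; (−1)^{3·9·9}·(-1)^9·(-1)^3 = -1.
v=17: a=17^2·(≡7), b=17^0·(≡11) mod 17; (7|17)=-1, (11|17)=-1; (−1)^{2·0·8}·(-1)^0·(-1)^2 = +1.
v=31: a=31^2·(≡26), b=31^1·(≡22) mod 31; (26|31)=-1, (22|31)=-1; (−1)^{2·1·15}·(-1)^1·(-1)^2 = -1.
v=7: a=7^-4·(≡2), b=7^-9·(≡5) mod 7; (2|7)=+1, (5|7)=-1; (−1)^{-4·-9·3}·(+1)^-9·(-1)^-4 = +1.
v=43: a=43^-2·(≡24), b=43^-6·(≡37) mod 43; (24|43)=+1, (37|43)=-1; (−1)^{-2·-6·21}·(+1)^-6·(-1)^-2 = +1.
|Ram(57, -51294243)| = 4, even; anisotropic at {11, 13, 19, 31}.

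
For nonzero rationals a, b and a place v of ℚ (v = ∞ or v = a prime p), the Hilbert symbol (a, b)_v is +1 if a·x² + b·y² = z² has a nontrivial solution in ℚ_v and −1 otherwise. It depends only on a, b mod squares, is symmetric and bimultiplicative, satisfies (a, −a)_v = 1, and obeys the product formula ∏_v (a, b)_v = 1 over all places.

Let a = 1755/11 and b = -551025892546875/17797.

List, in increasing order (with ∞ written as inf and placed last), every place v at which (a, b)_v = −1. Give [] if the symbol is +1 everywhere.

[13, 17]

(a, b) ≡ (2145, -4199) mod (ℚ^×)²; places V = {2, 3, 5, 11, 13, 17, 19, 37, 43, ∞}.
(a,b)_11: α=-1, u≡6; β=0, v≡9 (mod 11); (6|11)=-1, (9|11)=+1; sign (−1)^0·-1^0·+1^-1 = +1.
(a,b)_3: α=3, u≡1; β=10, v≡1 (mod 3); (1|3)=+1, (1|3)=+1; sign (−1)^0·+1^10·+1^3 = +1.
(a,b)_∞: sgn(2145)=+, sgn(-4199)=−, so +1.
(a,b)_43: α=0, u≡11; β=2, v≡16 (mod 43); (11|43)=+1, (16|43)=+1; sign (−1)^0·+1^2·+1^0 = +1.
(a,b)_5: α=1, u≡1; β=6, v≡1 (mod 5); (1|5)=+1, (1|5)=+1; sign (−1)^0·+1^6·+1^1 = +1.
(a,b)_17: α=0, u≡5; β=1, v≡4 (mod 17); (5|17)=-1, (4|17)=+1; sign (−1)^0·-1^1·+1^0 = -1.
(a,b)_2: α=0, β=0; u≡1, v≡1 (mod 8); ε(u)ε(v)=0·0, αω(v)=0·0, βω(u)=0·0; sum ≡ 0  ⇒  +1.
(a,b)_19: α=0, u≡11; β=1, v≡4 (mod 19); (11|19)=+1, (4|19)=+1; sign (−1)^0·+1^1·+1^0 = +1.
(a,b)_37: α=0, u≡25; β=-2, v≡14 (mod 37); (25|37)=+1, (14|37)=-1; sign (−1)^0·+1^-2·-1^0 = +1.
(a,b)_13: α=1, u≡4; β=-1, v≡2 (mod 13); (4|13)=+1, (2|13)=-1; sign (−1)^0·+1^-1·-1^1 = -1.
Ram(2145, -4199) = {13, 17}; no ℚ_13-point on the conic.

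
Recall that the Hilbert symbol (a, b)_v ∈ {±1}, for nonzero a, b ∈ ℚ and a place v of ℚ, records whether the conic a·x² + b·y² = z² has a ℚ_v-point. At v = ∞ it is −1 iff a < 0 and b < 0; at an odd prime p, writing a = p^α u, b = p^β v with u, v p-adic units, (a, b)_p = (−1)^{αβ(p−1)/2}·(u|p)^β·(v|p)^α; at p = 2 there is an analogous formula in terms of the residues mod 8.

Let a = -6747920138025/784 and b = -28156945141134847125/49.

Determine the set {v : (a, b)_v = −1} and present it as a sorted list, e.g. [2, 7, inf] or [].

[2, inf]

(a, b) ≡ (-209, -165) mod (ℚ^×)²; places V = {2, 3, 5, 7, 11, 19, ∞}.
(a,b)_3: α=6, u≡1; β=7, v≡2 (mod 3); (1|3)=+1, (2|3)=-1; sign (−1)^0·+1^7·-1^6 = +1.
(a,b)_19: α=1, u≡14; β=2, v≡5 (mod 19); (14|19)=-1, (5|19)=+1; sign (−1)^0·-1^2·+1^1 = +1.
(a,b)_2: α=-4, β=0; u≡7, v≡3 (mod 8); ε(u)ε(v)=1·1, αω(v)=-4·1, βω(u)=0·0; sum ≡ 1  ⇒  -1.
(a,b)_5: α=2, u≡1; β=3, v≡2 (mod 5); (1|5)=+1, (2|5)=-1; sign (−1)^0·+1^3·-1^2 = +1.
(a,b)_7: α=-2, u≡2; β=-2, v≡3 (mod 7); (2|7)=+1, (3|7)=-1; sign (−1)^0·+1^-2·-1^-2 = +1.
(a,b)_∞: sgn(-209)=−, sgn(-165)=−, so -1.
(a,b)_11: α=7, u≡9; β=11, v≡10 (mod 11); (9|11)=+1, (10|11)=-1; sign (−1)^1·+1^11·-1^7 = +1.
Ram(-209, -165) = {2, ∞}; no ℚ_2-point on the conic.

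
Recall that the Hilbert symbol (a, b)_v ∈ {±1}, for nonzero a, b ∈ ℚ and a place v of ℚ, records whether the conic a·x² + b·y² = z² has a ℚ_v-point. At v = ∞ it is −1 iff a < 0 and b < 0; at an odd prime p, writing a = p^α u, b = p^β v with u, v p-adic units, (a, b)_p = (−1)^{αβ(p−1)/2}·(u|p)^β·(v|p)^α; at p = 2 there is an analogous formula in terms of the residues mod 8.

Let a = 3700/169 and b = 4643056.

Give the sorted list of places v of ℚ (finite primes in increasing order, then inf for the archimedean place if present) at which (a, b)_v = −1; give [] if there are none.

Mod squares: a ≡ 37, b ≡ 290191. Check v ∈ {∞, 2, 5, 11, 13, 23, 31, 37}.
v=23: a=23^0·(≡14), b=23^1·(≡1) mod 23; (14|23)=-1, (1|23)=+1; (−1)^{0·1·11}·(-1)^1·(+1)^0 = -1.
v=5: a=5^2·(≡2), b=5^0·(≡1) mod 5; (2|5)=-1, (1|5)=+1; (−1)^{2·0·2}·(-1)^0·(+1)^2 = +1.
v=2: v_2(a)=2, v_2(b)=4; units ≡ 5, 7 (mod 8); ε·ε+αω+βω = 0·1+2·0+4·1 ≡ 0  ⇒  (a,b)_2 = +1.
v=31: a=31^0·(≡3), b=31^1·(≡15) mod 31; (3|31)=-1, (15|31)=-1; (−1)^{0·1·15}·(-1)^1·(-1)^0 = -1.
v=∞: 37 > 0 and 290191 > 0  ⇒  (a,b)_∞ = +1.
v=13: a=13^-2·(≡8), b=13^0·(≡2) mod 13; (8|13)=-1, (2|13)=-1; (−1)^{-2·0·6}·(-1)^0·(-1)^-2 = +1.
v=37: a=37^1·(≡3), b=37^1·(≡21) mod 37; (3|37)=+1, (21|37)=+1; (−1)^{1·1·18}·(+1)^1·(+1)^1 = +1.
v=11: a=11^0·(≡1), b=11^1·(≡4) mod 11; (1|11)=+1, (4|11)=+1; (−1)^{0·1·5}·(+1)^1·(+1)^0 = +1.
Ram(37, 290191) = {23, 31}; no ℚ_23-point on the conic.

[23, 31]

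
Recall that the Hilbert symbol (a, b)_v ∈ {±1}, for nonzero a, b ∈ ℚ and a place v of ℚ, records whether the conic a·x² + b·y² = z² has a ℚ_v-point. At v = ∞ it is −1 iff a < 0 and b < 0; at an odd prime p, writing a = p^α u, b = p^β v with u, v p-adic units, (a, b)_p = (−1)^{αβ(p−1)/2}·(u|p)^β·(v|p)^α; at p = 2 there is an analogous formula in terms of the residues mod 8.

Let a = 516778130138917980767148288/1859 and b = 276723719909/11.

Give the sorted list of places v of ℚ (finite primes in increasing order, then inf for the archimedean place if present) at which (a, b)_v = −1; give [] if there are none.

(a, b) ≡ (920227, 24871) mod (ℚ^×)²; places V = {2, 3, 7, 11, 13, 17, 19, 23, 37, ∞}.
(a,b)_2: α=8, β=0; u≡3, v≡7 (mod 8); ε(u)ε(v)=1·1, αω(v)=8·0, βω(u)=0·1; sum ≡ 1  ⇒  -1.
(a,b)_7: α=3, u≡2; β=1, v≡4 (mod 7); (2|7)=+1, (4|7)=+1; sign (−1)^1·+1^1·+1^3 = -1.
(a,b)_13: α=-2, u≡12; β=2, v≡5 (mod 13); (12|13)=+1, (5|13)=-1; sign (−1)^0·+1^2·-1^-2 = +1.
(a,b)_∞: sgn(920227)=+, sgn(24871)=+, so +1.
(a,b)_23: α=4, u≡7; β=2, v≡13 (mod 23); (7|23)=-1, (13|23)=+1; sign (−1)^0·-1^2·+1^4 = +1.
(a,b)_3: α=2, u≡1; β=0, v≡1 (mod 3); (1|3)=+1, (1|3)=+1; sign (−1)^0·+1^0·+1^2 = +1.
(a,b)_37: α=5, u≡4; β=2, v≡10 (mod 37); (4|37)=+1, (10|37)=+1; sign (−1)^0·+1^2·+1^5 = +1.
(a,b)_19: α=3, u≡13; β=1, v≡1 (mod 19); (13|19)=-1, (1|19)=+1; sign (−1)^1·-1^1·+1^3 = +1.
(a,b)_11: α=-1, u≡6; β=-1, v≡10 (mod 11); (6|11)=-1, (10|11)=-1; sign (−1)^1·-1^-1·-1^-1 = -1.
(a,b)_17: α=3, u≡6; β=1, v≡8 (mod 17); (6|17)=-1, (8|17)=+1; sign (−1)^0·-1^1·+1^3 = -1.
Ram(920227, 24871) = {2, 7, 11, 17}; no ℚ_2-point on the conic.

[2, 7, 11, 17]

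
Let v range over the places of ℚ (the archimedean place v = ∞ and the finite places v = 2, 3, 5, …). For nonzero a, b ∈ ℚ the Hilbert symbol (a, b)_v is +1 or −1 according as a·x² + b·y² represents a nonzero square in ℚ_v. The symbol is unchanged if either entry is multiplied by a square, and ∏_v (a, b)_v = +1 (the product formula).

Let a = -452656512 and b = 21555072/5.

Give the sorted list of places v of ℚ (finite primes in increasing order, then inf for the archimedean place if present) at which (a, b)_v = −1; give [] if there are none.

(a, b) ≡ (-22, 2310) mod (ℚ^×)²; places V = {2, 3, 5, 7, 11, ∞}.
(a,b)_2: α=7, β=7; u≡5, v≡3 (mod 8); ε(u)ε(v)=0·1, αω(v)=7·1, βω(u)=7·1; sum ≡ 0  ⇒  +1.
(a,b)_3: α=8, u≡2; β=7, v≡2 (mod 3); (2|3)=-1, (2|3)=-1; sign (−1)^0·-1^7·-1^8 = -1.
(a,b)_7: α=2, u≡5; β=1, v≡2 (mod 7); (5|7)=-1, (2|7)=+1; sign (−1)^0·-1^1·+1^2 = -1.
(a,b)_∞: sgn(-22)=−, sgn(2310)=+, so +1.
(a,b)_11: α=1, u≡1; β=1, v≡9 (mod 11); (1|11)=+1, (9|11)=+1; sign (−1)^1·+1^1·+1^1 = -1.
(a,b)_5: α=0, u≡3; β=-1, v≡2 (mod 5); (3|5)=-1, (2|5)=-1; sign (−1)^0·-1^-1·-1^0 = -1.
(-22, 2310 / ℚ) ramifies at {3, 5, 7, 11}: a division algebra.

[3, 5, 7, 11]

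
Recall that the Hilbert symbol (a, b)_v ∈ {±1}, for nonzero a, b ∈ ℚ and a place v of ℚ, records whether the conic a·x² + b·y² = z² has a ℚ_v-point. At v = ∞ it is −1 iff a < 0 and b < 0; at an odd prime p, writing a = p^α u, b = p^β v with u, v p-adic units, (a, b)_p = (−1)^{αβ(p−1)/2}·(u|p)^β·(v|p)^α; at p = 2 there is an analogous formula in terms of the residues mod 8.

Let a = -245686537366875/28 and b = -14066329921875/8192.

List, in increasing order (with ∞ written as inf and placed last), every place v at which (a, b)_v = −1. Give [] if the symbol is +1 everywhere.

[2, 17, 31, inf]

Mod squares: a ≡ -1309, b ≡ -692230. Check v ∈ {∞, 2, 3, 5, 7, 11, 17, 29, 31}.
v=11: a=11^1·(≡2), b=11^1·(≡5) mod 11; (2|11)=-1, (5|11)=+1; (−1)^{1·1·5}·(-1)^1·(+1)^1 = +1.
v=17: a=17^3·(≡8), b=17^2·(≡6) mod 17; (8|17)=+1, (6|17)=-1; (−1)^{3·2·8}·(+1)^2·(-1)^3 = -1.
v=2: v_2(a)=-2, v_2(b)=-13; units ≡ 3, 5 (mod 8); ε·ε+αω+βω = 1·0+-2·1+-13·1 ≡ 1  ⇒  (a,b)_2 = -1.
v=5: a=5^4·(≡1), b=5^7·(≡1) mod 5; (1|5)=+1, (1|5)=+1; (−1)^{4·7·2}·(+1)^7·(+1)^4 = +1.
v=7: a=7^-1·(≡1), b=7^1·(≡6) mod 7; (1|7)=+1, (6|7)=-1; (−1)^{-1·1·3}·(+1)^1·(-1)^-1 = +1.
v=31: a=31^2·(≡11), b=31^1·(≡29) mod 31; (11|31)=-1, (29|31)=-1; (−1)^{2·1·15}·(-1)^1·(-1)^2 = -1.
v=3: a=3^2·(≡2), b=3^2·(≡2) mod 3; (2|3)=-1, (2|3)=-1; (−1)^{2·2·1}·(-1)^2·(-1)^2 = +1.
v=∞: -1309 < 0 and -692230 < 0  ⇒  (a,b)_∞ = -1.
v=29: a=29^2·(≡23), b=29^1·(≡17) mod 29; (23|29)=+1, (17|29)=-1; (−1)^{2·1·14}·(+1)^1·(-1)^2 = +1.
Ram(-1309, -692230) = {2, 17, 31, ∞}; no ℚ_2-point on the conic.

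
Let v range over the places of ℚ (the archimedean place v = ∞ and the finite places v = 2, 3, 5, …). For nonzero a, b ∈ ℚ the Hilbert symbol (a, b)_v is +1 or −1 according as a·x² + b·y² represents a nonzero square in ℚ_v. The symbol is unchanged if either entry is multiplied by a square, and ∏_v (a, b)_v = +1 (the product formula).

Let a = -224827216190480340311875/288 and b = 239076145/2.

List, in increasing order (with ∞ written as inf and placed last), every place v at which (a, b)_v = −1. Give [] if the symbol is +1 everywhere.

[2, 5, 11, 19]

Mod squares: a ≡ -38, b ≡ 9758210. Check v ∈ {∞, 2, 3, 5, 7, 11, 13, 19, 23, 29}.
v=29: a=29^2·(≡1), b=29^1·(≡15) mod 29; (1|29)=+1, (15|29)=-1; (−1)^{2·1·14}·(+1)^1·(-1)^2 = +1.
v=19: a=19^3·(≡1), b=19^1·(≡17) mod 19; (1|19)=+1, (17|19)=+1; (−1)^{3·1·9}·(+1)^1·(+1)^3 = -1.
v=13: a=13^2·(≡12), b=13^0·(≡11) mod 13; (12|13)=+1, (11|13)=-1; (−1)^{2·0·6}·(+1)^0·(-1)^2 = +1.
v=5: a=5^4·(≡2), b=5^1·(≡2) mod 5; (2|5)=-1, (2|5)=-1; (−1)^{4·1·2}·(-1)^1·(-1)^4 = -1.
v=11: a=11^2·(≡2), b=11^1·(≡5) mod 11; (2|11)=-1, (5|11)=+1; (−1)^{2·1·5}·(-1)^1·(+1)^2 = -1.
v=3: a=3^-2·(≡1), b=3^0·(≡2) mod 3; (1|3)=+1, (2|3)=-1; (−1)^{-2·0·1}·(+1)^0·(-1)^-2 = +1.
v=∞: -38 < 0 and 9758210 > 0  ⇒  (a,b)_∞ = +1.
v=23: a=23^2·(≡9), b=23^1·(≡9) mod 23; (9|23)=+1, (9|23)=+1; (−1)^{2·1·11}·(+1)^1·(+1)^2 = +1.
v=2: v_2(a)=-5, v_2(b)=-1; units ≡ 5, 1 (mod 8); ε·ε+αω+βω = 0·0+-5·0+-1·1 ≡ 1  ⇒  (a,b)_2 = -1.
v=7: a=7^8·(≡2), b=7^3·(≡2) mod 7; (2|7)=+1, (2|7)=+1; (−1)^{8·3·3}·(+1)^3·(+1)^8 = +1.
Ram(-38, 9758210) = {2, 5, 11, 19}; no ℚ_2-point on the conic.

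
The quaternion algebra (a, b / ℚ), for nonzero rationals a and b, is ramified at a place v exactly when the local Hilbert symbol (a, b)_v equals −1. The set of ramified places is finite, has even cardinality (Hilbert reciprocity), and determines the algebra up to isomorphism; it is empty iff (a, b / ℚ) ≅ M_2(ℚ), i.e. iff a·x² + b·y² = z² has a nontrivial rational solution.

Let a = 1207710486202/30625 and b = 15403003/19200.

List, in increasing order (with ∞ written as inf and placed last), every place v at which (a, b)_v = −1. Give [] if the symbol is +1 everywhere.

[]

Mod squares: a ≡ 8602, b ≡ 561. Check v ∈ {∞, 2, 3, 5, 7, 11, 17, 23, 41}.
v=41: a=41^2·(≡16), b=41^2·(≡29) mod 41; (16|41)=+1, (29|41)=-1; (−1)^{2·2·20}·(+1)^2·(-1)^2 = +1.
v=11: a=11^1·(≡4), b=11^1·(≡10) mod 11; (4|11)=+1, (10|11)=-1; (−1)^{1·1·5}·(+1)^1·(-1)^1 = +1.
v=∞: 8602 > 0 and 561 > 0  ⇒  (a,b)_∞ = +1.
v=17: a=17^5·(≡1), b=17^1·(≡16) mod 17; (1|17)=+1, (16|17)=+1; (−1)^{5·1·8}·(+1)^1·(+1)^5 = +1.
v=7: a=7^-2·(≡5), b=7^2·(≡2) mod 7; (5|7)=-1, (2|7)=+1; (−1)^{-2·2·3}·(-1)^2·(+1)^-2 = +1.
v=23: a=23^1·(≡8), b=23^0·(≡1) mod 23; (8|23)=+1, (1|23)=+1; (−1)^{1·0·11}·(+1)^0·(+1)^1 = +1.
v=2: v_2(a)=1, v_2(b)=-8; units ≡ 5, 1 (mod 8); ε·ε+αω+βω = 0·0+1·0+-8·1 ≡ 0  ⇒  (a,b)_2 = +1.
v=3: a=3^0·(≡1), b=3^-1·(≡1) mod 3; (1|3)=+1, (1|3)=+1; (−1)^{0·-1·1}·(+1)^-1·(+1)^0 = +1.
v=5: a=5^-4·(≡3), b=5^-2·(≡1) mod 5; (3|5)=-1, (1|5)=+1; (−1)^{-4·-2·2}·(-1)^-2·(+1)^-4 = +1.
Every local symbol is +1, so the conic 8602·x² + 561·y² = z² has ℚ_v-points for all v and hence a ℚ-point; (a, b / ℚ) ≅ M_2(ℚ).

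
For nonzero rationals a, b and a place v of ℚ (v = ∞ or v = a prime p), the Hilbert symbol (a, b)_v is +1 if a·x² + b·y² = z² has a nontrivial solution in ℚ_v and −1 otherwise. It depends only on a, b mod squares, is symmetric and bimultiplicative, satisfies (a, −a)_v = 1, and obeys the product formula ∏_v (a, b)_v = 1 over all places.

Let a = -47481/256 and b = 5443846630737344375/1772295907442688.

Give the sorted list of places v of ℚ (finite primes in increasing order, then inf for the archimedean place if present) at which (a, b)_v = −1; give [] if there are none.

Mod squares: a ≡ -969, b ≡ 12597. Check v ∈ {∞, 2, 3, 5, 7, 13, 17, 19, 23, 43}.
v=17: a=17^1·(≡12), b=17^3·(≡7) mod 17; (12|17)=-1, (7|17)=-1; (−1)^{1·3·8}·(-1)^3·(-1)^1 = +1.
v=∞: -969 < 0 and 12597 > 0  ⇒  (a,b)_∞ = +1.
v=43: a=43^0·(≡26), b=43^-2·(≡25) mod 43; (26|43)=-1, (25|43)=+1; (−1)^{0·-2·21}·(-1)^-2·(+1)^0 = +1.
v=19: a=19^1·(≡1), b=19^3·(≡9) mod 19; (1|19)=+1, (9|19)=+1; (−1)^{1·3·9}·(+1)^3·(+1)^1 = -1.
v=13: a=13^0·(≡11), b=13^3·(≡2) mod 13; (11|13)=-1, (2|13)=-1; (−1)^{0·3·6}·(-1)^3·(-1)^0 = -1.
v=3: a=3^1·(≡1), b=3^-3·(≡2) mod 3; (1|3)=+1, (2|3)=-1; (−1)^{1·-3·1}·(+1)^-3·(-1)^1 = +1.
v=2: v_2(a)=-8, v_2(b)=-26; units ≡ 7, 5 (mod 8); ε·ε+αω+βω = 1·0+-8·1+-26·0 ≡ 0  ⇒  (a,b)_2 = +1.
v=23: a=23^0·(≡20), b=23^-2·(≡8) mod 23; (20|23)=-1, (8|23)=+1; (−1)^{0·-2·11}·(-1)^-2·(+1)^0 = +1.
v=7: a=7^2·(≡1), b=7^6·(≡1) mod 7; (1|7)=+1, (1|7)=+1; (−1)^{2·6·3}·(+1)^6·(+1)^2 = +1.
v=5: a=5^0·(≡4), b=5^4·(≡2) mod 5; (4|5)=+1, (2|5)=-1; (−1)^{0·4·2}·(+1)^4·(-1)^0 = +1.
Ram(-969, 12597) = {13, 19}; no ℚ_13-point on the conic.

[13, 19]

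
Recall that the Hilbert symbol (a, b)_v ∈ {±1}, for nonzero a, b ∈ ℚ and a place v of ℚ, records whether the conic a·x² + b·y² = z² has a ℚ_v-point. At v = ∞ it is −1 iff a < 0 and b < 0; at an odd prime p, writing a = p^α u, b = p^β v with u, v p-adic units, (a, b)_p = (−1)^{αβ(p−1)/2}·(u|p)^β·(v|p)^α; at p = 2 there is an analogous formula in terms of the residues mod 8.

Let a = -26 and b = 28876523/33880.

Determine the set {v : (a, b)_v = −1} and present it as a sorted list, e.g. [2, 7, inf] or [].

[2, 19]

(a, b) ≡ (-26, 22610) mod (ℚ^×)²; places V = {2, 5, 7, 11, 13, 17, 19, 23, ∞}.
(a,b)_23: α=0, u≡20; β=2, v≡8 (mod 23); (20|23)=-1, (8|23)=+1; sign (−1)^0·-1^2·+1^0 = +1.
(a,b)_17: α=0, u≡8; β=1, v≡4 (mod 17); (8|17)=+1, (4|17)=+1; sign (−1)^0·+1^1·+1^0 = +1.
(a,b)_2: α=1, β=-3; u≡3, v≡1 (mod 8); ε(u)ε(v)=1·0, αω(v)=1·0, βω(u)=-3·1; sum ≡ 1  ⇒  -1.
(a,b)_11: α=0, u≡7; β=-2, v≡1 (mod 11); (7|11)=-1, (1|11)=+1; sign (−1)^0·-1^-2·+1^0 = +1.
(a,b)_7: α=0, u≡2; β=-1, v≡6 (mod 7); (2|7)=+1, (6|7)=-1; sign (−1)^0·+1^-1·-1^0 = +1.
(a,b)_19: α=0, u≡12; β=1, v≡15 (mod 19); (12|19)=-1, (15|19)=-1; sign (−1)^0·-1^1·-1^0 = -1.
(a,b)_∞: sgn(-26)=−, sgn(22610)=+, so +1.
(a,b)_5: α=0, u≡4; β=-1, v≡3 (mod 5); (4|5)=+1, (3|5)=-1; sign (−1)^0·+1^-1·-1^0 = +1.
(a,b)_13: α=1, u≡11; β=2, v≡4 (mod 13); (11|13)=-1, (4|13)=+1; sign (−1)^0·-1^2·+1^1 = +1.
Ram(-26, 22610) = {2, 19}; no ℚ_2-point on the conic.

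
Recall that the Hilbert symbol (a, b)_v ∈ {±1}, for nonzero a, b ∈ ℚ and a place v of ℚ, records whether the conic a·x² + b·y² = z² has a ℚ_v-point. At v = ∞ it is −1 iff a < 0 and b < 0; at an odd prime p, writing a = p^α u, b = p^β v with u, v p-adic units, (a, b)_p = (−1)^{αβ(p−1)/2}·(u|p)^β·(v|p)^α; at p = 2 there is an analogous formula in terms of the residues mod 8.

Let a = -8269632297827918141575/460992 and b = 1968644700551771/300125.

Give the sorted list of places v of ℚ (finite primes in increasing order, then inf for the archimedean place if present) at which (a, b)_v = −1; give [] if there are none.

[2, 11]

Mod squares: a ≡ -14421, b ≡ 55. Check v ∈ {∞, 2, 3, 5, 7, 11, 19, 23, 41}.
v=41: a=41^2·(≡34), b=41^0·(≡6) mod 41; (34|41)=-1, (6|41)=-1; (−1)^{2·0·20}·(-1)^0·(-1)^2 = +1.
v=∞: -14421 < 0 and 55 > 0  ⇒  (a,b)_∞ = +1.
v=11: a=11^9·(≡9), b=11^7·(≡9) mod 11; (9|11)=+1, (9|11)=+1; (−1)^{9·7·5}·(+1)^7·(+1)^9 = -1.
v=19: a=19^3·(≡11), b=19^2·(≡4) mod 19; (11|19)=+1, (4|19)=+1; (−1)^{3·2·9}·(+1)^2·(+1)^3 = +1.
v=2: v_2(a)=-6, v_2(b)=0; units ≡ 3, 7 (mod 8); ε·ε+αω+βω = 1·1+-6·0+0·1 ≡ 1  ⇒  (a,b)_2 = -1.
v=3: a=3^-1·(≡2), b=3^0·(≡1) mod 3; (2|3)=-1, (1|3)=+1; (−1)^{-1·0·1}·(-1)^0·(+1)^-1 = +1.
v=23: a=23^3·(≡19), b=23^4·(≡13) mod 23; (19|23)=-1, (13|23)=+1; (−1)^{3·4·11}·(-1)^4·(+1)^3 = +1.
v=7: a=7^-4·(≡6), b=7^-4·(≡3) mod 7; (6|7)=-1, (3|7)=-1; (−1)^{-4·-4·3}·(-1)^-4·(-1)^-4 = +1.
v=5: a=5^2·(≡1), b=5^-3·(≡1) mod 5; (1|5)=+1, (1|5)=+1; (−1)^{2·-3·2}·(+1)^-3·(+1)^2 = +1.
Ram(-14421, 55) = {2, 11}; no ℚ_2-point on the conic.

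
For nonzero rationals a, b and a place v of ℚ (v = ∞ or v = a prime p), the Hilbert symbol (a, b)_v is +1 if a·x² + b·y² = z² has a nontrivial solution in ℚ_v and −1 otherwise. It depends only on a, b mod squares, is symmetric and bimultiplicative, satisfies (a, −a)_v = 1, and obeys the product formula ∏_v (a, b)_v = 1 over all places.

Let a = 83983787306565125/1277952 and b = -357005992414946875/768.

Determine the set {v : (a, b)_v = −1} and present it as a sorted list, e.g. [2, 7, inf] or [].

(a, b) ≡ (390, -2145) mod (ℚ^×)²; places V = {2, 3, 5, 7, 11, 13, 17, 29, 37, ∞}.
(a,b)_7: α=4, u≡5; β=4, v≡1 (mod 7); (5|7)=-1, (1|7)=+1; sign (−1)^0·-1^4·+1^4 = +1.
(a,b)_17: α=2, u≡8; β=2, v≡10 (mod 17); (8|17)=+1, (10|17)=-1; sign (−1)^0·+1^2·-1^2 = +1.
(a,b)_5: α=3, u≡3; β=5, v≡4 (mod 5); (3|5)=-1, (4|5)=+1; sign (−1)^0·-1^5·+1^3 = -1.
(a,b)_3: α=-1, u≡1; β=-1, v≡2 (mod 3); (1|3)=+1, (2|3)=-1; sign (−1)^1·+1^-1·-1^-1 = +1.
(a,b)_13: α=-1, u≡4; β=1, v≡9 (mod 13); (4|13)=+1, (9|13)=+1; sign (−1)^0·+1^1·+1^-1 = +1.
(a,b)_37: α=2, u≡6; β=2, v≡1 (mod 37); (6|37)=-1, (1|37)=+1; sign (−1)^0·-1^2·+1^2 = +1.
(a,b)_∞: sgn(390)=+, sgn(-2145)=−, so +1.
(a,b)_2: α=-15, β=-8; u≡3, v≡7 (mod 8); ε(u)ε(v)=1·1, αω(v)=-15·0, βω(u)=-8·1; sum ≡ 1  ⇒  -1.
(a,b)_29: α=4, u≡7; β=2, v≡22 (mod 29); (7|29)=+1, (22|29)=+1; sign (−1)^0·+1^2·+1^4 = +1.
(a,b)_11: α=0, u≡9; β=1, v≡5 (mod 11); (9|11)=+1, (5|11)=+1; sign (−1)^0·+1^1·+1^0 = +1.
Ram(390, -2145) = {2, 5}; no ℚ_2-point on the conic.

[2, 5]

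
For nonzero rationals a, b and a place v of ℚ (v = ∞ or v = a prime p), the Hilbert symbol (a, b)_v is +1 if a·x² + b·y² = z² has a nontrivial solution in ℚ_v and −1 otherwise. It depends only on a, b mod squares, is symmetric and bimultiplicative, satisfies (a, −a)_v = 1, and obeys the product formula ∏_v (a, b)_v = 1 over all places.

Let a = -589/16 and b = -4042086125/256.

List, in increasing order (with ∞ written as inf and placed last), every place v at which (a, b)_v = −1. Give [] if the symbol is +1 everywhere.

[2, 7, 31, inf]

(a, b) ≡ (-589, -168245) mod (ℚ^×)²; places V = {2, 5, 7, 11, 19, 23, 31, ∞}.
(a,b)_19: α=1, u≡4; β=1, v≡18 (mod 19); (4|19)=+1, (18|19)=-1; sign (−1)^1·+1^1·-1^1 = +1.
(a,b)_2: α=-4, β=-8; u≡3, v≡3 (mod 8); ε(u)ε(v)=1·1, αω(v)=-4·1, βω(u)=-8·1; sum ≡ 1  ⇒  -1.
(a,b)_11: α=0, u≡1; β=1, v≡2 (mod 11); (1|11)=+1, (2|11)=-1; sign (−1)^0·+1^1·-1^0 = +1.
(a,b)_23: α=0, u≡2; β=1, v≡11 (mod 23); (2|23)=+1, (11|23)=-1; sign (−1)^0·+1^1·-1^0 = +1.
(a,b)_∞: sgn(-589)=−, sgn(-168245)=−, so -1.
(a,b)_7: α=0, u≡3; β=1, v≡6 (mod 7); (3|7)=-1, (6|7)=-1; sign (−1)^0·-1^1·-1^0 = -1.
(a,b)_5: α=0, u≡1; β=3, v≡1 (mod 5); (1|5)=+1, (1|5)=+1; sign (−1)^0·+1^3·+1^0 = +1.
(a,b)_31: α=1, u≡24; β=2, v≡6 (mod 31); (24|31)=-1, (6|31)=-1; sign (−1)^0·-1^2·-1^1 = -1.
Ram(-589, -168245) = {2, 7, 31, ∞}; no ℚ_2-point on the conic.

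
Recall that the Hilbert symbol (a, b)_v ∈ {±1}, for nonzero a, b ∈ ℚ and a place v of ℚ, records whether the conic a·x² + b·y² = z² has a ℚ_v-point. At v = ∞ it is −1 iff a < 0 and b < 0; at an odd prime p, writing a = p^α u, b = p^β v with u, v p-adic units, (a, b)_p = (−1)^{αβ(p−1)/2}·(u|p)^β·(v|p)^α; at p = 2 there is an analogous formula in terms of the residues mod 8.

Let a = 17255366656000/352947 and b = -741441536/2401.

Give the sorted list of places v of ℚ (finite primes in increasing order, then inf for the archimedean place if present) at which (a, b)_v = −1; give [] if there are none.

[11, 17]

Mod squares: a ≡ 255, b ≡ -374. Check v ∈ {∞, 2, 3, 5, 7, 11, 17}.
v=3: a=3^-1·(≡1), b=3^0·(≡1) mod 3; (1|3)=+1, (1|3)=+1; (−1)^{-1·0·1}·(+1)^0·(+1)^-1 = +1.
v=2: v_2(a)=26, v_2(b)=15; units ≡ 7, 5 (mod 8); ε·ε+αω+βω = 1·0+26·1+15·0 ≡ 0  ⇒  (a,b)_2 = +1.
v=7: a=7^-6·(≡6), b=7^-4·(≡4) mod 7; (6|7)=-1, (4|7)=+1; (−1)^{-6·-4·3}·(-1)^-4·(+1)^-6 = +1.
v=5: a=5^3·(≡4), b=5^0·(≡4) mod 5; (4|5)=+1, (4|5)=+1; (−1)^{3·0·2}·(+1)^0·(+1)^3 = +1.
v=∞: 255 > 0 and -374 < 0  ⇒  (a,b)_∞ = +1.
v=11: a=11^2·(≡7), b=11^3·(≡2) mod 11; (7|11)=-1, (2|11)=-1; (−1)^{2·3·5}·(-1)^3·(-1)^2 = -1.
v=17: a=17^1·(≡15), b=17^1·(≡10) mod 17; (15|17)=+1, (10|17)=-1; (−1)^{1·1·8}·(+1)^1·(-1)^1 = -1.
|Ram(255, -374)| = 2, even; anisotropic at {11, 17}.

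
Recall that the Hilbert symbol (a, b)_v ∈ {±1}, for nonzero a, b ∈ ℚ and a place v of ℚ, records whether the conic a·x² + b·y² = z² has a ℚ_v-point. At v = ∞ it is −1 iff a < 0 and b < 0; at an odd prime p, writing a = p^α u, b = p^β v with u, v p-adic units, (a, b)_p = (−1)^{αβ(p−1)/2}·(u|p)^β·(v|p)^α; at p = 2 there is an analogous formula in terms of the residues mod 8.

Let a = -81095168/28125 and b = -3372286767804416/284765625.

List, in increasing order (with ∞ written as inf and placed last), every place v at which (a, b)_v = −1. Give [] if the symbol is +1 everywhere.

Mod squares: a ≡ -13090, b ≡ -11. Check v ∈ {∞, 2, 3, 5, 7, 11, 17, 19}.
v=17: a=17^1·(≡7), b=17^2·(≡11) mod 17; (7|17)=-1, (11|17)=-1; (−1)^{1·2·8}·(-1)^2·(-1)^1 = -1.
v=19: a=19^0·(≡1), b=19^2·(≡12) mod 19; (1|19)=+1, (12|19)=-1; (−1)^{0·2·9}·(+1)^2·(-1)^0 = +1.
v=11: a=11^3·(≡5), b=11^5·(≡10) mod 11; (5|11)=+1, (10|11)=-1; (−1)^{3·5·5}·(+1)^5·(-1)^3 = +1.
v=∞: -13090 < 0 and -11 < 0  ⇒  (a,b)_∞ = -1.
v=2: v_2(a)=9, v_2(b)=12; units ≡ 7, 5 (mod 8); ε·ε+αω+βω = 1·0+9·1+12·0 ≡ 1  ⇒  (a,b)_2 = -1.
v=5: a=5^-5·(≡3), b=5^-8·(≡1) mod 5; (3|5)=-1, (1|5)=+1; (−1)^{-5·-8·2}·(-1)^-8·(+1)^-5 = +1.
v=7: a=7^1·(≡3), b=7^2·(≡3) mod 7; (3|7)=-1, (3|7)=-1; (−1)^{1·2·3}·(-1)^2·(-1)^1 = -1.
v=3: a=3^-2·(≡2), b=3^-6·(≡1) mod 3; (2|3)=-1, (1|3)=+1; (−1)^{-2·-6·1}·(-1)^-6·(+1)^-2 = +1.
|Ram(-13090, -11)| = 4, even; anisotropic at {2, 7, 17, ∞}.

[2, 7, 17, inf]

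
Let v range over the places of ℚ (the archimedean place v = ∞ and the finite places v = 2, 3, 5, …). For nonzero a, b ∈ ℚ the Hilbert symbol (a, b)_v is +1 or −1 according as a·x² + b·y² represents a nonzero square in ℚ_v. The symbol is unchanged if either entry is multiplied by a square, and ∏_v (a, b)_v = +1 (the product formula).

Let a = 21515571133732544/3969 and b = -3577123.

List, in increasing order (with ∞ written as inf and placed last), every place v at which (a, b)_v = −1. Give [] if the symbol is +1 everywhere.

[17, 47]

Mod squares: a ≡ 11, b ≡ -29563. Check v ∈ {∞, 2, 3, 7, 11, 17, 37, 47}.
v=47: a=47^2·(≡45), b=47^1·(≡31) mod 47; (45|47)=-1, (31|47)=-1; (−1)^{2·1·23}·(-1)^1·(-1)^2 = -1.
v=3: a=3^-4·(≡2), b=3^0·(≡2) mod 3; (2|3)=-1, (2|3)=-1; (−1)^{-4·0·1}·(-1)^0·(-1)^-4 = +1.
v=∞: 11 > 0 and -29563 < 0  ⇒  (a,b)_∞ = +1.
v=17: a=17^4·(≡14), b=17^1·(≡7) mod 17; (14|17)=-1, (7|17)=-1; (−1)^{4·1·8}·(-1)^1·(-1)^4 = -1.
v=7: a=7^-2·(≡2), b=7^0·(≡3) mod 7; (2|7)=+1, (3|7)=-1; (−1)^{-2·0·3}·(+1)^0·(-1)^-2 = +1.
v=11: a=11^3·(≡9), b=11^2·(≡5) mod 11; (9|11)=+1, (5|11)=+1; (−1)^{3·2·5}·(+1)^2·(+1)^3 = +1.
v=37: a=37^2·(≡16), b=37^1·(≡2) mod 37; (16|37)=+1, (2|37)=-1; (−1)^{2·1·18}·(+1)^1·(-1)^2 = +1.
v=2: v_2(a)=6, v_2(b)=0; units ≡ 3, 5 (mod 8); ε·ε+αω+βω = 1·0+6·1+0·1 ≡ 0  ⇒  (a,b)_2 = +1.
(11, -29563 / ℚ) ramifies at {17, 47}: a division algebra.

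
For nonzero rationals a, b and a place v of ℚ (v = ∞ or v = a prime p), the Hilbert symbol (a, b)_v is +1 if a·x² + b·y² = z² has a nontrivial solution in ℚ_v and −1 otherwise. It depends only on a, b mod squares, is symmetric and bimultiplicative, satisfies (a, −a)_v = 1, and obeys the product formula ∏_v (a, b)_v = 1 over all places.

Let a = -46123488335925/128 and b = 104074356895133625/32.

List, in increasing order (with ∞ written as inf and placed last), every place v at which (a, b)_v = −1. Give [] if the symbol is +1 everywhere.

Mod squares: a ≡ -154, b ≡ 4290. Check v ∈ {∞, 2, 3, 5, 7, 11, 13}.
v=7: a=7^5·(≡3), b=7^4·(≡6) mod 7; (3|7)=-1, (6|7)=-1; (−1)^{5·4·3}·(-1)^4·(-1)^5 = -1.
v=13: a=13^2·(≡7), b=13^3·(≡2) mod 13; (7|13)=-1, (2|13)=-1; (−1)^{2·3·6}·(-1)^3·(-1)^2 = -1.
v=∞: -154 < 0 and 4290 > 0  ⇒  (a,b)_∞ = +1.
v=11: a=11^1·(≡8), b=11^1·(≡3) mod 11; (8|11)=-1, (3|11)=+1; (−1)^{1·1·5}·(-1)^1·(+1)^1 = +1.
v=2: v_2(a)=-7, v_2(b)=-5; units ≡ 3, 1 (mod 8); ε·ε+αω+βω = 1·0+-7·0+-5·1 ≡ 1  ⇒  (a,b)_2 = -1.
v=5: a=5^2·(≡1), b=5^3·(≡2) mod 5; (1|5)=+1, (2|5)=-1; (−1)^{2·3·2}·(+1)^3·(-1)^2 = +1.
v=3: a=3^10·(≡2), b=3^15·(≡2) mod 3; (2|3)=-1, (2|3)=-1; (−1)^{10·15·1}·(-1)^15·(-1)^10 = -1.
Ram(-154, 4290) = {2, 3, 7, 13}; no ℚ_2-point on the conic.

[2, 3, 7, 13]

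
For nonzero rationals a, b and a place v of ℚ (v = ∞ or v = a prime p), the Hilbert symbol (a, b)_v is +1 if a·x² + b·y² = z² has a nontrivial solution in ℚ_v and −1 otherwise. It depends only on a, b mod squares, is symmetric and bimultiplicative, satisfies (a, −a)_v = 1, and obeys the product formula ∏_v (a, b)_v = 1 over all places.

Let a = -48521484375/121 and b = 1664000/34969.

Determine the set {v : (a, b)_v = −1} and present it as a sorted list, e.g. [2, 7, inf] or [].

Mod squares: a ≡ -15, b ≡ 65. Check v ∈ {∞, 2, 3, 5, 7, 11, 13, 17}.
v=2: v_2(a)=0, v_2(b)=10; units ≡ 1, 1 (mod 8); ε·ε+αω+βω = 0·0+0·0+10·0 ≡ 0  ⇒  (a,b)_2 = +1.
v=11: a=11^-2·(≡10), b=11^-2·(≡10) mod 11; (10|11)=-1, (10|11)=-1; (−1)^{-2·-2·5}·(-1)^-2·(-1)^-2 = +1.
v=17: a=17^0·(≡15), b=17^-2·(≡3) mod 17; (15|17)=+1, (3|17)=-1; (−1)^{0·-2·8}·(+1)^-2·(-1)^0 = +1.
v=7: a=7^2·(≡5), b=7^0·(≡4) mod 7; (5|7)=-1, (4|7)=+1; (−1)^{2·0·3}·(-1)^0·(+1)^2 = +1.
v=3: a=3^1·(≡1), b=3^0·(≡2) mod 3; (1|3)=+1, (2|3)=-1; (−1)^{1·0·1}·(+1)^0·(-1)^1 = -1.
v=13: a=13^2·(≡8), b=13^1·(≡11) mod 13; (8|13)=-1, (11|13)=-1; (−1)^{2·1·6}·(-1)^1·(-1)^2 = -1.
v=5: a=5^9·(≡2), b=5^3·(≡3) mod 5; (2|5)=-1, (3|5)=-1; (−1)^{9·3·2}·(-1)^3·(-1)^9 = +1.
v=∞: -15 < 0 and 65 > 0  ⇒  (a,b)_∞ = +1.
Ram(-15, 65) = {3, 13}; no ℚ_3-point on the conic.

[3, 13]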